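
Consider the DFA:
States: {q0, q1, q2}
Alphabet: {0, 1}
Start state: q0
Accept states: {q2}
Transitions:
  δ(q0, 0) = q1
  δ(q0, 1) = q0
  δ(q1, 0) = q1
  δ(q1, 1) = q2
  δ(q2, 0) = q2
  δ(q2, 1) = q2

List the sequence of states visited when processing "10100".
Starting at q0
Read '1': q0 -> q0
Read '0': q0 -> q1
Read '1': q1 -> q2
Read '0': q2 -> q2
Read '0': q2 -> q2

Final answer: q0 -> q0 -> q1 -> q2 -> q2 -> q2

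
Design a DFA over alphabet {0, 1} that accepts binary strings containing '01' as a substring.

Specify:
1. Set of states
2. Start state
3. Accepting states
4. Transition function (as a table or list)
One valid DFA (any DFA recognizing the same language is acceptable):
States: {q0, q1, q2}
Start: q0
Accepting: {q2}
Transitions (accepting states marked with *):
State | 0 | 1 | Accepting
-------------------------
q0    | q1 | q0 |  
q1    | q1 | q2 |  
q2    | q2 | q2 | *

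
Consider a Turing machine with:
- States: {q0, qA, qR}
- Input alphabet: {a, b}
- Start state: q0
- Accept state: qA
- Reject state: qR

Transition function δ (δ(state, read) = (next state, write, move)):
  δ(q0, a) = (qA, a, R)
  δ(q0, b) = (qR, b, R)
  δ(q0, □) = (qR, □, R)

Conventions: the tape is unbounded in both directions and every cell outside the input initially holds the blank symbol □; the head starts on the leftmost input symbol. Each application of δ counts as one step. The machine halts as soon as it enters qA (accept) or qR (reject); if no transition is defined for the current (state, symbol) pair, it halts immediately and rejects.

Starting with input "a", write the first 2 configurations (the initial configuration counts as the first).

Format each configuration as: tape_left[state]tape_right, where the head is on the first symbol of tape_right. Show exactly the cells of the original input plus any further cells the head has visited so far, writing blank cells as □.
Step 0: [q0]a (head at position 0)
Step 1: δ(q0, a) = (qA, a, R)  ⊢  a[qA]□ (head at position 1)

Final answer: [q0]a ⊢ a[qA]□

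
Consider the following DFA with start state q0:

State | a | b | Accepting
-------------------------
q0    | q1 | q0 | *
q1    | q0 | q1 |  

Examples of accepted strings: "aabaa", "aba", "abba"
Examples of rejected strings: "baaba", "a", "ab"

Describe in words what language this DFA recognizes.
strings over {a,b} with an even number of a's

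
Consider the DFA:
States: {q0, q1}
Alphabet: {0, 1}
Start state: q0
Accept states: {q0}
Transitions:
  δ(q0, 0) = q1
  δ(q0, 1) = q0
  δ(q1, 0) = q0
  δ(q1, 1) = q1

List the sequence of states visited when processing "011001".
Starting at q0
Read '0': q0 -> q1
Read '1': q1 -> q1
Read '1': q1 -> q1
Read '0': q1 -> q0
Read '0': q0 -> q1
Read '1': q1 -> q1

Final answer: q0 -> q1 -> q1 -> q1 -> q0 -> q1 -> q1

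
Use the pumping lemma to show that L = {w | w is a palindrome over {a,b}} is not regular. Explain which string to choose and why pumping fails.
Language: L = {w | w is a palindrome over {a,b}} (strings that read the same forwards and backwards)
Step 1: Assume for contradiction that L is regular, with pumping length p.
Step 2: Choose s = a^p b a^p. Then s ∈ L (it reads the same forwards and backwards) and |s| ≥ p.
Step 3: Consider any decomposition s = xyz with |xy| ≤ p and |y| > 0. Since |xy| ≤ p and the first p symbols of s are all a's, y = a^k for some k with 1 ≤ k ≤ p.
Step 4: Pumping up (i = 2): xy²z = a^(p+k) b a^p. Its reverse is a^p b a^(p+k) ≠ a^(p+k) b a^p (the single b is no longer in the middle), so xy²z is not a palindrome and xy²z ∉ L.
This contradicts the pumping lemma, so L is not regular.

Final answer: Choose s = a^p b a^p. Since |xy| ≤ p, y = a^k with k ≥ 1. Then xy²z = a^(p+k) b a^p is not a palindrome, so ∉ L.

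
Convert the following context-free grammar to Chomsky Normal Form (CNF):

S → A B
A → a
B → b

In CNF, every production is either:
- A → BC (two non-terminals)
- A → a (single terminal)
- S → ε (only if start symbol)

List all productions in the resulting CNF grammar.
The grammar has no ε-productions or unit productions to eliminate.
S → A B is already in CNF (two non-terminals) – keep it.
A → a is already in CNF (single terminal) – keep it.
B → b is already in CNF (single terminal) – keep it.
Resulting CNF grammar (3 productions): A → a; B → b; S → A B

Final answer: A → a; B → b; S → A B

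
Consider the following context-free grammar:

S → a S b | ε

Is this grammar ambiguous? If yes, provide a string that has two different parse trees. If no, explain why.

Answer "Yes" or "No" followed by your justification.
At every step exactly one production applies: if the remaining string to generate is non-empty it starts with a and ends with b, forcing S → a S b; if it is empty, S → ε is forced. Hence each string a^n b^n has exactly one derivation (S → a S b applied n times, then S → ε) and one parse tree.

Final answer: No - the grammar is unambiguous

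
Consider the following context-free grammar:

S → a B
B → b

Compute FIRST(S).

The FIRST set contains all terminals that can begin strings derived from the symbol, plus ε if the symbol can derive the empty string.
S has the single production S → a B, whose right-hand side begins with the terminal a. So FIRST(S) = {a}.

Final answer: {a}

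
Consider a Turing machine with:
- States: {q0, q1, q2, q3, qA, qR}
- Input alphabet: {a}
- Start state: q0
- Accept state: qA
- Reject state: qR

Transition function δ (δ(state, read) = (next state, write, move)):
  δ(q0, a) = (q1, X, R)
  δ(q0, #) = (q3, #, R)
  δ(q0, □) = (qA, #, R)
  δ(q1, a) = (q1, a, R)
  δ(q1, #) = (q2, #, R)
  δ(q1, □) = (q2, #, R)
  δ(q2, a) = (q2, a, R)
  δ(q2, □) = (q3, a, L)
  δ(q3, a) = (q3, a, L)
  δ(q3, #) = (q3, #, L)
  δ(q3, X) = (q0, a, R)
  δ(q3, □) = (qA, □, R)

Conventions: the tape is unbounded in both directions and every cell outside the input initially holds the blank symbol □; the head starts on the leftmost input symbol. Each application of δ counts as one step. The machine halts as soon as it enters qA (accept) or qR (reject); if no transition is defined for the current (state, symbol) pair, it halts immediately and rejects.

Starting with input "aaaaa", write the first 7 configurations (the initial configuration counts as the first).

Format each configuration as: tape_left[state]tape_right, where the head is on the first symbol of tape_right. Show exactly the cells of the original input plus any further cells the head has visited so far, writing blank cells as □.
Step 0: [q0]aaaaa (head at position 0)
Step 1: δ(q0, a) = (q1, X, R)  ⊢  X[q1]aaaa (head at position 1)
Step 2: δ(q1, a) = (q1, a, R)  ⊢  Xa[q1]aaa (head at position 2)
Step 3: δ(q1, a) = (q1, a, R)  ⊢  Xaa[q1]aa (head at position 3)
Step 4: δ(q1, a) = (q1, a, R)  ⊢  Xaaa[q1]a (head at position 4)
Step 5: δ(q1, a) = (q1, a, R)  ⊢  Xaaaa[q1]□ (head at position 5)
Step 6: δ(q1, □) = (q2, #, R)  ⊢  Xaaaa#[q2]□ (head at position 6)

Final answer: [q0]aaaaa ⊢ X[q1]aaaa ⊢ Xa[q1]aaa ⊢ Xaa[q1]aa ⊢ Xaaa[q1]a ⊢ Xaaaa[q1]□ ⊢ Xaaaa#[q2]□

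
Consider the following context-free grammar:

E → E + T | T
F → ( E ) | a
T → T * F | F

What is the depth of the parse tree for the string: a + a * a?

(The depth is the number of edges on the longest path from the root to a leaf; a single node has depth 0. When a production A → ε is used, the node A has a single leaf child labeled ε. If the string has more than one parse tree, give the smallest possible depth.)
The grammar is unambiguous; the parse tree of a + a * a is:
E → E + T at the root (depth 0).
  Left E (depth 1) → T (2) → F (3) → a (4).
  Right T (depth 1) → T * F; that T (2) → F (3) → a (4); F (2) → a (3).
The longest root-to-leaf paths have 4 edges.
Depth = 4.

Final answer: 4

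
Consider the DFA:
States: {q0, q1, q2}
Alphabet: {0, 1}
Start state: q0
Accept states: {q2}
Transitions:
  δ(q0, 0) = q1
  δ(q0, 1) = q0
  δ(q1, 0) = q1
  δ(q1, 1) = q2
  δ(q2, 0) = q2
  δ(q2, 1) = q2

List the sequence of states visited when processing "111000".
Starting at q0
Read '1': q0 -> q0
Read '1': q0 -> q0
Read '1': q0 -> q0
Read '0': q0 -> q1
Read '0': q1 -> q1
Read '0': q1 -> q1

Final answer: q0 -> q0 -> q0 -> q0 -> q1 -> q1 -> q1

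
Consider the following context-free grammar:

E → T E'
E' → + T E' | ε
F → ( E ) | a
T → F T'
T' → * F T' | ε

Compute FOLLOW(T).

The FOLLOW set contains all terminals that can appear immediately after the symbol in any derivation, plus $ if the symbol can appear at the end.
Useful FIRST sets: FIRST(E') = {+, ε}, FIRST(T') = {*, ε} (both E' and T' are nullable).
FOLLOW(E): E is the start symbol → $; E appears in F → ( E ) followed by ')' → FOLLOW(E) = {), $}.
FOLLOW(E'): E' appears at the right end of E → T E' and of E' → + T E', so FOLLOW(E') ⊇ FOLLOW(E) (the second occurrence adds nothing new). FOLLOW(E') = {), $}.
FOLLOW(T): in E → T E' and E' → + T E', T is followed by E': add FIRST(E') minus ε = {+}; since E' is nullable, also add FOLLOW(E) and FOLLOW(E') = {), $}. FOLLOW(T) = {+, ), $}.

Final answer: {$, ), +}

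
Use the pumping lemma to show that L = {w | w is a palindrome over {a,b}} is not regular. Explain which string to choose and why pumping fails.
Language: L = {w | w is a palindrome over {a,b}} (strings that read the same forwards and backwards)
Step 1: Assume for contradiction that L is regular, with pumping length p.
Step 2: Choose s = a^p b a^p. Then s ∈ L (it reads the same forwards and backwards) and |s| ≥ p.
Step 3: Consider any decomposition s = xyz with |xy| ≤ p and |y| > 0. Since |xy| ≤ p and the first p symbols of s are all a's, y = a^k for some k with 1 ≤ k ≤ p.
Step 4: Pumping up (i = 2): xy²z = a^(p+k) b a^p. Its reverse is a^p b a^(p+k) ≠ a^(p+k) b a^p (the single b is no longer in the middle), so xy²z is not a palindrome and xy²z ∉ L.
This contradicts the pumping lemma, so L is not regular.

Final answer: Choose s = a^p b a^p. Since |xy| ≤ p, y = a^k with k ≥ 1. Then xy²z = a^(p+k) b a^p is not a palindrome, so ∉ L.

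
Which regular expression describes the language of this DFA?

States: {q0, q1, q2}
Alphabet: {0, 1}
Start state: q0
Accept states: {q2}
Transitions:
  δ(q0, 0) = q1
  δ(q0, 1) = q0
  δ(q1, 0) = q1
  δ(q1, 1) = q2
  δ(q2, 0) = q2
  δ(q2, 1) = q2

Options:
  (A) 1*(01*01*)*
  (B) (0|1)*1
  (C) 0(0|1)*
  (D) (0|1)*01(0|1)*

Testing sample strings against the DFA:
  '00011' -> accepted
  '1000' -> rejected
  '1111' -> rejected
  '11' -> rejected
Checking each option for a counterexample:
  (A) 1*(01*01*)*: ε is rejected by the DFA but matches the regex → eliminated
  (B) (0|1)*1: '1' is rejected by the DFA but matches the regex → eliminated
  (C) 0(0|1)*: '0' is rejected by the DFA but matches the regex → eliminated
  (D) (0|1)*01(0|1)*: agrees with the DFA on all strings of length ≤ 4
Only (D) (0|1)*01(0|1)* is consistent with the DFA.

Final answer: (D) (0|1)*01(0|1)*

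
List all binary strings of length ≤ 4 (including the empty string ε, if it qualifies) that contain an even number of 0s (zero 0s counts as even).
Checking every binary string of length 0 to 4:
  Length 0: accepted: ε | rejected: (none)
  Length 1: accepted: 1 | rejected: 0
  Length 2: accepted: 00, 11 | rejected: 01, 10
  Length 3: accepted: 001, 010, 100, 111 | rejected: 000, 011, 101, 110
  Length 4: accepted: 0000, 0011, 0101, 0110, 1001, 1010, 1100, 1111 | rejected: 0001, 0010, 0100, 0111, 1000, 1011, 1101, 1110
Total: 16 string(s).

Final answer: ε, 1, 00, 11, 001, 010, 100, 111, 0000, 0011, 0101, 0110, 1001, 1010, 1100, 1111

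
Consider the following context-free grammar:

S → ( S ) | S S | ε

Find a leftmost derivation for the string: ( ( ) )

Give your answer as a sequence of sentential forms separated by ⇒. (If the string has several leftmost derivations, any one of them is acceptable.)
Start with S.
Step 1: the leftmost non-terminal is S; apply S → ( S ):  ( S )
Step 2: the leftmost non-terminal is S; apply S → ( S ):  ( ( S ) )
Step 3: the leftmost non-terminal is S; apply S → ε:  ( ( ) )

Final answer: S ⇒ ( S ) ⇒ ( ( S ) ) ⇒ ( ( ) )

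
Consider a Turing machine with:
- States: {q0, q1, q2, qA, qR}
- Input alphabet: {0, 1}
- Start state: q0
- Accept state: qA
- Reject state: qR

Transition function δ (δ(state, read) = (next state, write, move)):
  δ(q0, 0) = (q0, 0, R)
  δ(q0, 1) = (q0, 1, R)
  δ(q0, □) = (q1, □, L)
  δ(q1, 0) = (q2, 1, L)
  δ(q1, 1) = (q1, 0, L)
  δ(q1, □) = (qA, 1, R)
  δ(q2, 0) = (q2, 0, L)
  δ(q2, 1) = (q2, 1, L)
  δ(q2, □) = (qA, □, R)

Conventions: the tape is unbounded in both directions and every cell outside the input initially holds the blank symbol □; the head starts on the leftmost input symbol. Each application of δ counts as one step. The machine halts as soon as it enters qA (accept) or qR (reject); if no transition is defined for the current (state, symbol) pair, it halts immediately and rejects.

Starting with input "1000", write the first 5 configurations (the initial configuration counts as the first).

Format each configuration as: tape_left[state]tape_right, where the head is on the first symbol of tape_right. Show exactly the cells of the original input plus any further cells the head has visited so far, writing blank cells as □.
Step 0: [q0]1000 (head at position 0)
Step 1: δ(q0, 1) = (q0, 1, R)  ⊢  1[q0]000 (head at position 1)
Step 2: δ(q0, 0) = (q0, 0, R)  ⊢  10[q0]00 (head at position 2)
Step 3: δ(q0, 0) = (q0, 0, R)  ⊢  100[q0]0 (head at position 3)
Step 4: δ(q0, 0) = (q0, 0, R)  ⊢  1000[q0]□ (head at position 4)

Final answer: [q0]1000 ⊢ 1[q0]000 ⊢ 10[q0]00 ⊢ 100[q0]0 ⊢ 1000[q0]□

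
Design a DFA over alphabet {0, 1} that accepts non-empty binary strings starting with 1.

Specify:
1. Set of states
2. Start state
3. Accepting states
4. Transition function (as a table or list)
One valid DFA (any DFA recognizing the same language is acceptable):
States: {q0, q1, q2}
Start: q0
Accepting: {q1}
Transitions (accepting states marked with *):
State | 0 | 1 | Accepting
-------------------------
q0    | q2 | q1 |  
q1    | q1 | q1 | *
q2    | q2 | q2 |  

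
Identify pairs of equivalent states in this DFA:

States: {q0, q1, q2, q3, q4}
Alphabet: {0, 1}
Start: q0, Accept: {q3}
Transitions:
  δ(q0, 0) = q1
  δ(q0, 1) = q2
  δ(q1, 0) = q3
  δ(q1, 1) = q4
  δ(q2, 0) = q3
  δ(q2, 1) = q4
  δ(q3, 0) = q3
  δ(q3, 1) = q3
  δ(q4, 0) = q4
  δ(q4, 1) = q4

Using the table-filling algorithm:
Round 0 – mark pairs where exactly one state is accepting: (q0,q3), (q1,q3), (q2,q3), (q3,q4)
Round 1 – newly marked: (q0,q1) [on 0: q1 vs q3, already marked]; (q0,q2) [on 0: q1 vs q3, already marked]; (q1,q4) [on 0: q3 vs q4, already marked]; (q2,q4) [on 0: q3 vs q4, already marked]
Round 2 – newly marked: (q0,q4) [on 0: q1 vs q4, already marked]
No further pairs can be marked.
(q1, q2) unmarked: δ(q1,0)=q3, δ(q2,0)=q3; δ(q1,1)=q4, δ(q2,1)=q4 → equivalent
Equivalent pairs: (q1, q2)

Final answer: Equivalent pairs: (q1, q2)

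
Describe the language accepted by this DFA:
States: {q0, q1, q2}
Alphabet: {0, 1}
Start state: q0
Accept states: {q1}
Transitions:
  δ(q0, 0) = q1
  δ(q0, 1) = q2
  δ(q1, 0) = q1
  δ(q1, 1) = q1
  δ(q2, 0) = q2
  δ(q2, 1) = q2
Analyzing the DFA structure:
Start state: q0
Accept states: {q1}
Interpreting what each state remembers (checking against the transitions):
  q0: nothing has been read yet
  q1: the first symbol was 0
  q2: the first symbol was 1 (trap state)
  δ(q0, 0): in q0 (nothing has been read yet), after reading 0 we have: the first symbol was 0 → q1
  δ(q0, 1): in q0 (nothing has been read yet), after reading 1 we have: the first symbol was 1 (trap state) → q2
  δ(q1, 0): in q1 (the first symbol was 0), after reading 0 we have: the first symbol was 0 → q1
  δ(q1, 1): in q1 (the first symbol was 0), after reading 1 we have: the first symbol was 0 → q1
  δ(q2, 0): in q2 (the first symbol was 1 (trap state)), after reading 0 we have: the first symbol was 1 (trap state) → q2
  δ(q2, 1): in q2 (the first symbol was 1 (trap state)), after reading 1 we have: the first symbol was 1 (trap state) → q2
A string is accepted iff it ends in {q1}, i.e. the first symbol was 0.
Language: All binary strings starting with 0

Final answer: All binary strings starting with 0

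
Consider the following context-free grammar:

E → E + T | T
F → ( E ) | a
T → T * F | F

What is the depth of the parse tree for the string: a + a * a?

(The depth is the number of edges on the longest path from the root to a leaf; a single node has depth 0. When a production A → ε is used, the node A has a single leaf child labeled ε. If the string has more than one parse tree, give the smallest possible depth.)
The grammar is unambiguous; the parse tree of a + a * a is:
E → E + T at the root (depth 0).
  Left E (depth 1) → T (2) → F (3) → a (4).
  Right T (depth 1) → T * F; that T (2) → F (3) → a (4); F (2) → a (3).
The longest root-to-leaf paths have 4 edges.
Depth = 4.

Final answer: 4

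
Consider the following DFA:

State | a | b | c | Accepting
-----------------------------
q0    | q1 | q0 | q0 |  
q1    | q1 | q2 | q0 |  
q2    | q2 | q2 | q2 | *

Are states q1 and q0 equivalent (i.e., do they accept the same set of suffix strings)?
Try the suffix "b".
From q1: q1 → q2 — accepting.
From q0: q0 → q0 — not accepting.
The two states disagree on this suffix, so they are not equivalent.

Final answer: No. Distinguishing string: "b" - accepted from q1 but not from q0.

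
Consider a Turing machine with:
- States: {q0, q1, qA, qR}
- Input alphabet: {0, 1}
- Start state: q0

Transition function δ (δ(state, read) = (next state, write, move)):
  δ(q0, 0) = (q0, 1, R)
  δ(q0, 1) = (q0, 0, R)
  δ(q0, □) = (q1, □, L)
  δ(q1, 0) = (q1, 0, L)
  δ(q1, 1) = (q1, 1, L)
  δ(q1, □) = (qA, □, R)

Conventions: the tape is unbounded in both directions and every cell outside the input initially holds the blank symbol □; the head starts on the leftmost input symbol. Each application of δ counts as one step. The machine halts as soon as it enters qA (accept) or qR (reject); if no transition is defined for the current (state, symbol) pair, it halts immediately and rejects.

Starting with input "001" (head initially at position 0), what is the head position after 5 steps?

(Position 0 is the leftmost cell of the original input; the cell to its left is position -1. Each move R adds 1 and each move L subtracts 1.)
Step 0: [q0]001 (head at position 0)
Step 1: δ(q0, 0) = (q0, 1, R)  ⊢  1[q0]01 (head at position 1)
Step 2: δ(q0, 0) = (q0, 1, R)  ⊢  11[q0]1 (head at position 2)
Step 3: δ(q0, 1) = (q0, 0, R)  ⊢  110[q0]□ (head at position 3)
Step 4: δ(q0, □) = (q1, □, L)  ⊢  11[q1]0□ (head at position 2)
Step 5: δ(q1, 0) = (q1, 0, L)  ⊢  1[q1]10□ (head at position 1)
Head position after 5 steps: 1

Final answer: Position 1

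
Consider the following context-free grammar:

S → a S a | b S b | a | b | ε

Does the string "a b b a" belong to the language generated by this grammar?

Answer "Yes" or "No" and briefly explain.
A derivation exists: S ⇒ a S a ⇒ a b S b a ⇒ a b b a (using S → a S a, S → b S b, then S → ε).

Final answer: Yes - a valid derivation exists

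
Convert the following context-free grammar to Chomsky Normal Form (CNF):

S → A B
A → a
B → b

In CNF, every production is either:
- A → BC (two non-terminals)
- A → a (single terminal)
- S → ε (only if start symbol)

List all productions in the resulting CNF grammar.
The grammar has no ε-productions or unit productions to eliminate.
S → A B is already in CNF (two non-terminals) – keep it.
A → a is already in CNF (single terminal) – keep it.
B → b is already in CNF (single terminal) – keep it.
Resulting CNF grammar (3 productions): A → a; B → b; S → A B

Final answer: A → a; B → b; S → A B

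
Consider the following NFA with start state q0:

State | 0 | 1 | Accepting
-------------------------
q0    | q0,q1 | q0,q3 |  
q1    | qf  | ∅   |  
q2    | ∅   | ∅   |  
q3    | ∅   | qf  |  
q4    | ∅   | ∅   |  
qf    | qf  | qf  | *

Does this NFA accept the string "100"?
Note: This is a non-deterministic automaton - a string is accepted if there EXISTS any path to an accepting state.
Track the set of states the NFA could be in: start {q0}
Read '1': {q0} → {q0, q3}
Read '0': {q0, q3} → {q0, q1}
Read '0': {q0, q1} → {q0, q1, qf}
Final set {q0, q1, qf} contains accepting state(s) {qf} → accepted.

Final answer: Yes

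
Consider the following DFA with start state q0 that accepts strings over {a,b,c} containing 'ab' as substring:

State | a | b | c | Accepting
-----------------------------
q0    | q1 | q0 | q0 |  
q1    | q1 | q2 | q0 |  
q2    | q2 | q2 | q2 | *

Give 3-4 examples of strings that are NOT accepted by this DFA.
Any strings that end in a non-accepting state work; for example:
"caa": q0 → q0 → q1 → q1; q1 is not accepting → rejected
"ccc": q0 → q0 → q0 → q0; q0 is not accepting → rejected
"aaac": q0 → q1 → q1 → q1 → q0; q0 is not accepting → rejected
"aacc": q0 → q1 → q1 → q0 → q0; q0 is not accepting → rejected

Final answer: "caa", "ccc", "aaac", "aacc"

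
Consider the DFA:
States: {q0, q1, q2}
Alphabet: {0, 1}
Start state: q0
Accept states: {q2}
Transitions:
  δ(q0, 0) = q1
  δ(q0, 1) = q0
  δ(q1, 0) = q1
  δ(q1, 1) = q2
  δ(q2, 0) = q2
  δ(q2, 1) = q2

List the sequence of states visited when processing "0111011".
Starting at q0
Read '0': q0 -> q1
Read '1': q1 -> q2
Read '1': q2 -> q2
Read '1': q2 -> q2
Read '0': q2 -> q2
Read '1': q2 -> q2
Read '1': q2 -> q2

Final answer: q0 -> q1 -> q2 -> q2 -> q2 -> q2 -> q2 -> q2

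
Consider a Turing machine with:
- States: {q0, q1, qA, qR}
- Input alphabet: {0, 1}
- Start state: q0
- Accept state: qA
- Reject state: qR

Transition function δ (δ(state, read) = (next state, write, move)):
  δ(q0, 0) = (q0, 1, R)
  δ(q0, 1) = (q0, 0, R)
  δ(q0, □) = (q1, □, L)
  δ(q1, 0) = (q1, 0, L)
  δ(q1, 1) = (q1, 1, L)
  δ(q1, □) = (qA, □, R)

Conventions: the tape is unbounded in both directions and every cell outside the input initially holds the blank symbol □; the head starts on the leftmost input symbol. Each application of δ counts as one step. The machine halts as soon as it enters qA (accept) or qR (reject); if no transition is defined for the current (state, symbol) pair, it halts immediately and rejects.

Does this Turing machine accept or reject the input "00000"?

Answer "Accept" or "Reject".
Step 0: [q0]00000 (head at position 0)
Step 1: δ(q0, 0) = (q0, 1, R)  ⊢  1[q0]0000 (head at position 1)
Step 2: δ(q0, 0) = (q0, 1, R)  ⊢  11[q0]000 (head at position 2)
Step 3: δ(q0, 0) = (q0, 1, R)  ⊢  111[q0]00 (head at position 3)
Step 4: δ(q0, 0) = (q0, 1, R)  ⊢  1111[q0]0 (head at position 4)
Step 5: δ(q0, 0) = (q0, 1, R)  ⊢  11111[q0]□ (head at position 5)
Step 6: δ(q0, □) = (q1, □, L)  ⊢  1111[q1]1□ (head at position 4)
Step 7: δ(q1, 1) = (q1, 1, L)  ⊢  111[q1]11□ (head at position 3)
Step 8: δ(q1, 1) = (q1, 1, L)  ⊢  11[q1]111□ (head at position 2)
Step 9: δ(q1, 1) = (q1, 1, L)  ⊢  1[q1]1111□ (head at position 1)
Step 10: δ(q1, 1) = (q1, 1, L)  ⊢  [q1]11111□ (head at position 0)
Step 11: δ(q1, 1) = (q1, 1, L)  ⊢  [q1]□11111□ (head at position -1)
Step 12: δ(q1, □) = (qA, □, R)  ⊢  □[qA]11111□ (head at position 0)
The machine is in qA, so it halts and accepts.

Final answer: Accept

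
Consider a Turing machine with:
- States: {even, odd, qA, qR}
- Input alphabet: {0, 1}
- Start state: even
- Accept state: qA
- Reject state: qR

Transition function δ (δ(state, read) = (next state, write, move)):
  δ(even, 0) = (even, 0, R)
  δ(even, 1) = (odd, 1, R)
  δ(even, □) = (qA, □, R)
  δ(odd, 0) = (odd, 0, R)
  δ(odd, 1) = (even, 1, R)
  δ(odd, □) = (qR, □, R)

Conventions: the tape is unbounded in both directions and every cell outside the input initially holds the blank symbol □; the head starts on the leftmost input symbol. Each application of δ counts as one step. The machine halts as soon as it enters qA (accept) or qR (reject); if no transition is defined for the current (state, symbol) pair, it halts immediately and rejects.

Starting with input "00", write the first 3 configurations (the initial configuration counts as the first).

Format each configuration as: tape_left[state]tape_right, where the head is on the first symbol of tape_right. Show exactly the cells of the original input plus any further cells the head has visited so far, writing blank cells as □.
Step 0: [even]00 (head at position 0)
Step 1: δ(even, 0) = (even, 0, R)  ⊢  0[even]0 (head at position 1)
Step 2: δ(even, 0) = (even, 0, R)  ⊢  00[even]□ (head at position 2)

Final answer: [even]00 ⊢ 0[even]0 ⊢ 00[even]□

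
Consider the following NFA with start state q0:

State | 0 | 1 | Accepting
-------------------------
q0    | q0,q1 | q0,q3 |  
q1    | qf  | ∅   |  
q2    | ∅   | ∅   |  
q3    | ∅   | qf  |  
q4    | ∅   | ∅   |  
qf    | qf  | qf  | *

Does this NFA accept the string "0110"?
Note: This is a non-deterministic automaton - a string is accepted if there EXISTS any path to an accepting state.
Track the set of states the NFA could be in: start {q0}
Read '0': {q0} → {q0, q1}
Read '1': {q0, q1} → {q0, q3}
Read '1': {q0, q3} → {q0, q3, qf}
Read '0': {q0, q3, qf} → {q0, q1, qf}
Final set {q0, q1, qf} contains accepting state(s) {qf} → accepted.

Final answer: Yes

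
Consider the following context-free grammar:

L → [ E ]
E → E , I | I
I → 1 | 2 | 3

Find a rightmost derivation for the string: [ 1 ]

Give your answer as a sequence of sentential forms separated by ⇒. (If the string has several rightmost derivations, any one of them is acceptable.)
Start with L.
Step 1: the rightmost non-terminal is L; apply L → [ E ]:  [ E ]
Step 2: the rightmost non-terminal is E; apply E → I:  [ I ]
Step 3: the rightmost non-terminal is I; apply I → 1:  [ 1 ]

Final answer: L ⇒ [ E ] ⇒ [ I ] ⇒ [ 1 ]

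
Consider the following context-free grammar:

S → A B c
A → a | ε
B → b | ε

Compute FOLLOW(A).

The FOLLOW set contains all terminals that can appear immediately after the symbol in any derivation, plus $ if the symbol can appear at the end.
A occurs in S → A B c followed by B c. Add FIRST(B) minus ε = {b}; B is nullable (B → ε), so what follows B can also follow A: the terminal c. FOLLOW(A) = {b, c}.

Final answer: {b, c}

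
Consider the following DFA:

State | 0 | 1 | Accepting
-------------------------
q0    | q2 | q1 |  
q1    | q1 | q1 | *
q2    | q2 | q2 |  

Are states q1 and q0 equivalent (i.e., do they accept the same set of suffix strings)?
Try the suffix ε (the empty string).
From q1: q1 — accepting.
From q0: q0 — not accepting.
The two states disagree on this suffix, so they are not equivalent.

Final answer: No. Distinguishing string: ε (the empty string) - accepted from q1 but not from q0.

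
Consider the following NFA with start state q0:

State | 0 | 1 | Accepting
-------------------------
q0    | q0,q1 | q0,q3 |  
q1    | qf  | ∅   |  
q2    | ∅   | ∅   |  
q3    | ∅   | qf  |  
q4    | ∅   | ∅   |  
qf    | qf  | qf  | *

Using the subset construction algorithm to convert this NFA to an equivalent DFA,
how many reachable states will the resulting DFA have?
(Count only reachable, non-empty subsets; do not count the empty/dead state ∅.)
Start subset: {q0}
{q0}: on 0 → {q0, q1}, on 1 → {q0, q3}
{q0, q1}: on 0 → {q0, q1, qf}, on 1 → {q0, q3}
{q0, q3}: on 0 → {q0, q1}, on 1 → {q0, q3, qf}
{q0, q1, qf}: on 0 → {q0, q1, qf}, on 1 → {q0, q3, qf}
{q0, q3, qf}: on 0 → {q0, q1, qf}, on 1 → {q0, q3, qf}
Reachable non-empty subsets: {q0}, {q0, q1}, {q0, q3}, {q0, q1, qf}, {q0, q3, qf} — 5 in total.

Final answer: 5 states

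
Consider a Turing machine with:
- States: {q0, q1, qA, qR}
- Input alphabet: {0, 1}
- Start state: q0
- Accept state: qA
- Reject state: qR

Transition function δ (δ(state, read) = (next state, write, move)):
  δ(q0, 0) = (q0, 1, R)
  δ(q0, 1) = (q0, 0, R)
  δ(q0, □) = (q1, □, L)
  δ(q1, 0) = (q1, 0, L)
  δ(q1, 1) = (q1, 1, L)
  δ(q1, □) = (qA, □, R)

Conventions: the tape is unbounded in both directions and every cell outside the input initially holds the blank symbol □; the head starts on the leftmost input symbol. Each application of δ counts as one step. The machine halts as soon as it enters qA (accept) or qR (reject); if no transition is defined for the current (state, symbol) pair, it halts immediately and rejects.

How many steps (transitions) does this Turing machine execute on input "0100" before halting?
Step 0: [q0]0100 (head at position 0)
Step 1: δ(q0, 0) = (q0, 1, R)  ⊢  1[q0]100 (head at position 1)
Step 2: δ(q0, 1) = (q0, 0, R)  ⊢  10[q0]00 (head at position 2)
Step 3: δ(q0, 0) = (q0, 1, R)  ⊢  101[q0]0 (head at position 3)
Step 4: δ(q0, 0) = (q0, 1, R)  ⊢  1011[q0]□ (head at position 4)
Step 5: δ(q0, □) = (q1, □, L)  ⊢  101[q1]1□ (head at position 3)
Step 6: δ(q1, 1) = (q1, 1, L)  ⊢  10[q1]11□ (head at position 2)
Step 7: δ(q1, 1) = (q1, 1, L)  ⊢  1[q1]011□ (head at position 1)
Step 8: δ(q1, 0) = (q1, 0, L)  ⊢  [q1]1011□ (head at position 0)
Step 9: δ(q1, 1) = (q1, 1, L)  ⊢  [q1]□1011□ (head at position -1)
Step 10: δ(q1, □) = (qA, □, R)  ⊢  □[qA]1011□ (head at position 0)
The machine is in qA, so it halts and accepts.
Number of transitions executed: 10.

Final answer: 10 steps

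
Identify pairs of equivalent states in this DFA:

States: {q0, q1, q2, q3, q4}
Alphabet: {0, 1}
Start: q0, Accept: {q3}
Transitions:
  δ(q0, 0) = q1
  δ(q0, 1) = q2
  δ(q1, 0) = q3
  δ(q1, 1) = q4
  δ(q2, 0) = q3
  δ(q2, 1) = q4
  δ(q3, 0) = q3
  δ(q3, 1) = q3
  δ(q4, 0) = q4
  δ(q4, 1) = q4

Using the table-filling algorithm:
Round 0 – mark pairs where exactly one state is accepting: (q0,q3), (q1,q3), (q2,q3), (q3,q4)
Round 1 – newly marked: (q0,q1) [on 0: q1 vs q3, already marked]; (q0,q2) [on 0: q1 vs q3, already marked]; (q1,q4) [on 0: q3 vs q4, already marked]; (q2,q4) [on 0: q3 vs q4, already marked]
Round 2 – newly marked: (q0,q4) [on 0: q1 vs q4, already marked]
No further pairs can be marked.
(q1, q2) unmarked: δ(q1,0)=q3, δ(q2,0)=q3; δ(q1,1)=q4, δ(q2,1)=q4 → equivalent
Equivalent pairs: (q1, q2)

Final answer: Equivalent pairs: (q1, q2)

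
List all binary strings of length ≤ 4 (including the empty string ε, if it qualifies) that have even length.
Checking every binary string of length 0 to 4:
  Length 0: accepted: ε | rejected: (none)
  Length 1: accepted: (none) | rejected: 0, 1
  Length 2: accepted: 00, 01, 10, 11 | rejected: (none)
  Length 3: accepted: (none) | rejected: 000, 001, 010, 011, 100, 101, 110, 111
  Length 4: accepted: 0000, 0001, 0010, 0011, 0100, 0101, 0110, 0111, 1000, 1001, 1010, 1011, 1100, 1101, 1110, 1111 | rejected: (none)
Total: 21 string(s).

Final answer: ε, 00, 01, 10, 11, 0000, 0001, 0010, 0011, 0100, 0101, 0110, 0111, 1000, 1001, 1010, 1011, 1100, 1101, 1110, 1111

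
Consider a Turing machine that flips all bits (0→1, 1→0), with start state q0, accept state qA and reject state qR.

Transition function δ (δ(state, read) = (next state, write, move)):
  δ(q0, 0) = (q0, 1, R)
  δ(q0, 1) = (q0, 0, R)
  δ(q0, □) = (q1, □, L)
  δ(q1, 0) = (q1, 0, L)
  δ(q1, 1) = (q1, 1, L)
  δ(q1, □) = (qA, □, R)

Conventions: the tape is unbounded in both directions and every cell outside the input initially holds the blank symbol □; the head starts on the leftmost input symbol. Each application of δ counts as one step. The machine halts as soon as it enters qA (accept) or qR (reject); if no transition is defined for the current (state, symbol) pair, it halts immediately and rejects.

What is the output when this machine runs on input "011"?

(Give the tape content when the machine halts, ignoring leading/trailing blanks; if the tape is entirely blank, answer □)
Step 0: [q0]011 (head at position 0)
Step 1: δ(q0, 0) = (q0, 1, R)  ⊢  1[q0]11 (head at position 1)
Step 2: δ(q0, 1) = (q0, 0, R)  ⊢  10[q0]1 (head at position 2)
Step 3: δ(q0, 1) = (q0, 0, R)  ⊢  100[q0]□ (head at position 3)
Step 4: δ(q0, □) = (q1, □, L)  ⊢  10[q1]0□ (head at position 2)
Step 5: δ(q1, 0) = (q1, 0, L)  ⊢  1[q1]00□ (head at position 1)
Step 6: δ(q1, 0) = (q1, 0, L)  ⊢  [q1]100□ (head at position 0)
Step 7: δ(q1, 1) = (q1, 1, L)  ⊢  [q1]□100□ (head at position -1)
Step 8: δ(q1, □) = (qA, □, R)  ⊢  □[qA]100□ (head at position 0)
The machine is in qA, so it halts and accepts.
Tape content when halted (ignoring surrounding blanks): 100

Final answer: Output: 100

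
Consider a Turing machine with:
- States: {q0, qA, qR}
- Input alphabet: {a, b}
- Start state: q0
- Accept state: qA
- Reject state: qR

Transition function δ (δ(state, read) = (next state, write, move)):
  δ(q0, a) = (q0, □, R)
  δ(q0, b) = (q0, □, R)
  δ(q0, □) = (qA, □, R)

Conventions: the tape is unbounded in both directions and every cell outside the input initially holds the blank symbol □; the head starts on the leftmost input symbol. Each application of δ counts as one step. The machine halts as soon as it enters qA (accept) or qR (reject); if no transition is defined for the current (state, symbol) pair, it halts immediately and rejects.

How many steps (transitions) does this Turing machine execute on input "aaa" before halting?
Step 0: [q0]aaa (head at position 0)
Step 1: δ(q0, a) = (q0, □, R)  ⊢  □[q0]aa (head at position 1)
Step 2: δ(q0, a) = (q0, □, R)  ⊢  □□[q0]a (head at position 2)
Step 3: δ(q0, a) = (q0, □, R)  ⊢  □□□[q0]□ (head at position 3)
Step 4: δ(q0, □) = (qA, □, R)  ⊢  □□□□[qA]□ (head at position 4)
The machine is in qA, so it halts and accepts.
Number of transitions executed: 4.

Final answer: 4 steps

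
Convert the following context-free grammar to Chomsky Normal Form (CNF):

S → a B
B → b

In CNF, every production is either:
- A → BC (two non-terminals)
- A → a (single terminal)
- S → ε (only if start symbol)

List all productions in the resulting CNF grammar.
The grammar has no ε-productions or unit productions to eliminate.
S → a B has terminal a in a right-hand side of length ≥ 2: introduce T_a → a and use T_a in place of a.
B → b is already in CNF (single terminal) – keep it.
S → a B becomes S → T_a B.
Resulting CNF grammar (3 productions): T_a → a; B → b; S → T_a B

Final answer: T_a → a; B → b; S → T_a B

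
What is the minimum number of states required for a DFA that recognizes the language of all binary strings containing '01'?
Language: binary strings containing '01'
Lower bound (Myhill–Nerode): the prefixes ε, 0, 01 are pairwise distinguishable:
  ε vs 01: suffix ε distinguishes them (ε is rejected, 01 is accepted)
  0 vs 01: suffix ε distinguishes them (0 is rejected, 01 is accepted)
  ε vs 0: suffix 1 distinguishes them (ε·1 = 1 is rejected, 0·1 = 01 is accepted)
So any DFA needs at least 3 states.
Upper bound: a DFA with 3 states exists (one state per class above: 'no progress', 'last symbol 0', and 'seen 01' (accepting sink)).
Minimum states: 3

Final answer: 3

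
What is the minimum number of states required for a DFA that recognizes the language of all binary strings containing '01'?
Language: binary strings containing '01'
Lower bound (Myhill–Nerode): the prefixes ε, 0, 01 are pairwise distinguishable:
  ε vs 01: suffix ε distinguishes them (ε is rejected, 01 is accepted)
  0 vs 01: suffix ε distinguishes them (0 is rejected, 01 is accepted)
  ε vs 0: suffix 1 distinguishes them (ε·1 = 1 is rejected, 0·1 = 01 is accepted)
So any DFA needs at least 3 states.
Upper bound: a DFA with 3 states exists (one state per class above: 'no progress', 'last symbol 0', and 'seen 01' (accepting sink)).
Minimum states: 3

Final answer: 3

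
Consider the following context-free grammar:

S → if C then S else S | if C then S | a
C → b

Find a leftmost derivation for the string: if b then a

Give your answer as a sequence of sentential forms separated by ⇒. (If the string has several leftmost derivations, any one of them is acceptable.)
Start with S.
Step 1: the leftmost non-terminal is S; apply S → if C then S:  if C then S
Step 2: the leftmost non-terminal is C; apply C → b:  if b then S
Step 3: the leftmost non-terminal is S; apply S → a:  if b then a

Final answer: S ⇒ if C then S ⇒ if b then S ⇒ if b then a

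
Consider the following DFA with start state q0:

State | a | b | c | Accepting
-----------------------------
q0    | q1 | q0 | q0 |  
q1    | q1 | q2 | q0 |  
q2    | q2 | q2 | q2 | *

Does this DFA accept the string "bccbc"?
Start in q0.
Read 'b': q0 → q0
Read 'c': q0 → q0
Read 'c': q0 → q0
Read 'b': q0 → q0
Read 'c': q0 → q0
Final state q0 is not accepting, so the string is rejected.

Final answer: No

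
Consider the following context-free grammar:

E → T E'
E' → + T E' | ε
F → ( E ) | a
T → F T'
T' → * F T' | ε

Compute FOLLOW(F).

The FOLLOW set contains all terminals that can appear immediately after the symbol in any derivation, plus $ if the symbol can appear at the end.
Useful FIRST sets: FIRST(E') = {+, ε}, FIRST(T') = {*, ε} (both E' and T' are nullable).
FOLLOW(E): E is the start symbol → $; E appears in F → ( E ) followed by ')' → FOLLOW(E) = {), $}.
FOLLOW(E'): E' appears at the right end of E → T E' and of E' → + T E', so FOLLOW(E') ⊇ FOLLOW(E) (the second occurrence adds nothing new). FOLLOW(E') = {), $}.
FOLLOW(T): in E → T E' and E' → + T E', T is followed by E': add FIRST(E') minus ε = {+}; since E' is nullable, also add FOLLOW(E) and FOLLOW(E') = {), $}. FOLLOW(T) = {+, ), $}.
FOLLOW(T'): T' appears at the right end of T → F T' and of T' → * F T', so FOLLOW(T') = FOLLOW(T) = {+, ), $}.
FOLLOW(F): in T → F T' and T' → * F T', F is followed by T': add FIRST(T') minus ε = {*}; since T' is nullable, also add FOLLOW(T) and FOLLOW(T') = {+, ), $}. FOLLOW(F) = {*, +, ), $}.

Final answer: {$, ), *, +}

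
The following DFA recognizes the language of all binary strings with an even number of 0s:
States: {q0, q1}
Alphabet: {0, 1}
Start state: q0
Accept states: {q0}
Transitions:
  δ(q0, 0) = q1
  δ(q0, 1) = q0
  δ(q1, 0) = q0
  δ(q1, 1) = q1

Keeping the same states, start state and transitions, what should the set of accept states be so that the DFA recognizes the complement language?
The DFA is complete (every state has a transition on every symbol), so the complement
is recognized by the same DFA with accepting and non-accepting states swapped.
Original accept states: {q0}
Complement accept states = All states - Original accept states
= {q0, q1} - {q0}
= {q1}
Complement language: strings with an ODD number of 0s

Final answer: {q1}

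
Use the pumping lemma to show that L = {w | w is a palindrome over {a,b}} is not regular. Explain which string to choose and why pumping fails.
Language: L = {w | w is a palindrome over {a,b}} (strings that read the same forwards and backwards)
Step 1: Assume for contradiction that L is regular, with pumping length p.
Step 2: Choose s = a^p b a^p. Then s ∈ L (it reads the same forwards and backwards) and |s| ≥ p.
Step 3: Consider any decomposition s = xyz with |xy| ≤ p and |y| > 0. Since |xy| ≤ p and the first p symbols of s are all a's, y = a^k for some k with 1 ≤ k ≤ p.
Step 4: Pumping up (i = 2): xy²z = a^(p+k) b a^p. Its reverse is a^p b a^(p+k) ≠ a^(p+k) b a^p (the single b is no longer in the middle), so xy²z is not a palindrome and xy²z ∉ L.
This contradicts the pumping lemma, so L is not regular.

Final answer: Choose s = a^p b a^p. Since |xy| ≤ p, y = a^k with k ≥ 1. Then xy²z = a^(p+k) b a^p is not a palindrome, so ∉ L.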